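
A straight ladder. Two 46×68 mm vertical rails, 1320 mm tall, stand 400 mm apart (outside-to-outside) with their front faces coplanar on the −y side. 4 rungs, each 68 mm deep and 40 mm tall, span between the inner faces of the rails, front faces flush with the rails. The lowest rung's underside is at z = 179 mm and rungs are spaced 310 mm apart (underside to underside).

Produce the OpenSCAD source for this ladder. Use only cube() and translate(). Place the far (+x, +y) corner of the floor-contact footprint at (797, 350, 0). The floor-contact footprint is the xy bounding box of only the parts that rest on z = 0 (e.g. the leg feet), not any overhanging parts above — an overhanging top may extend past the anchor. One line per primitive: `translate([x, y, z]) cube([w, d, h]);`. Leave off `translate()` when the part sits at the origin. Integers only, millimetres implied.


// rung span = 400 - 2*46 = 308
// rung[k] z = 179 + k*310
translate([397, 282, 0]) cube([46, 68, 1320]);
translate([751, 282, 0]) cube([46, 68, 1320]);
translate([443, 282, 179]) cube([308, 68, 40]);
translate([443, 282, 489]) cube([308, 68, 40]);
translate([443, 282, 799]) cube([308, 68, 40]);
translate([443, 282, 1109]) cube([308, 68, 40]);


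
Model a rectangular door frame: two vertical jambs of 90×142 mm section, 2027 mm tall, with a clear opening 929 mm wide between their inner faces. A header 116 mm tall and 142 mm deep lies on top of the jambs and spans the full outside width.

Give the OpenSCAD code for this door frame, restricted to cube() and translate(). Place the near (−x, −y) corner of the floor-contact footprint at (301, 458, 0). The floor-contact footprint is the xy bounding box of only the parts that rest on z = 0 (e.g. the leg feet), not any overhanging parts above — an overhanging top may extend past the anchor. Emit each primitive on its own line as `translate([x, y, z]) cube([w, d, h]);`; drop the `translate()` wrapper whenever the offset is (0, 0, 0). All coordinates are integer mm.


translate([301, 458, 0]) cube([90, 142, 2027]);
translate([1320, 458, 0]) cube([90, 142, 2027]);
translate([301, 458, 2027]) cube([1109, 142, 116]);


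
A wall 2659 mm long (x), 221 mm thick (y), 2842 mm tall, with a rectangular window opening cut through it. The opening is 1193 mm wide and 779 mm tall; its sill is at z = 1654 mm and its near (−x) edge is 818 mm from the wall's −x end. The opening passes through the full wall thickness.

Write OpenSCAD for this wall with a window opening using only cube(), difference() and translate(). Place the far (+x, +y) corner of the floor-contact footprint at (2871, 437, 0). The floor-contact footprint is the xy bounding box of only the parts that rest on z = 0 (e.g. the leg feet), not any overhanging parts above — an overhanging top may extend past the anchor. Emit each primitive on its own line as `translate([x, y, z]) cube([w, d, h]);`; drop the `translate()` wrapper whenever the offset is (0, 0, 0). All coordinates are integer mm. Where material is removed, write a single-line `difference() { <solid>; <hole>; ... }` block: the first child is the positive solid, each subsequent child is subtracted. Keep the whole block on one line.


difference() { translate([212, 216, 0]) cube([2659, 221, 2842]); translate([1030, 216, 1654]) cube([1193, 221, 779]); }


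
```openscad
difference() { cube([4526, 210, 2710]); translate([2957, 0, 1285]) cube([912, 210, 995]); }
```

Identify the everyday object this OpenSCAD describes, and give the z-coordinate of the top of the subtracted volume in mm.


A wall with a window opening. The window head height is 2280 mm.

A wall with a rectangular opening subtracted — a window. Sill at z = 1285, opening 995 mm tall, so the head is at 1285 + 995 = 2280 mm.


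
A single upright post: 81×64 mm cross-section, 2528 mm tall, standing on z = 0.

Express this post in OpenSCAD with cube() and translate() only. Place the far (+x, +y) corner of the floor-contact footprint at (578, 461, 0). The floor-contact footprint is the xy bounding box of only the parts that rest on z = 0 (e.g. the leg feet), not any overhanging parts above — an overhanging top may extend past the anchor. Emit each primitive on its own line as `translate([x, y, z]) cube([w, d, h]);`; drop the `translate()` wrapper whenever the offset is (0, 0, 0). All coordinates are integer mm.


translate([497, 397, 0]) cube([81, 64, 2528]);


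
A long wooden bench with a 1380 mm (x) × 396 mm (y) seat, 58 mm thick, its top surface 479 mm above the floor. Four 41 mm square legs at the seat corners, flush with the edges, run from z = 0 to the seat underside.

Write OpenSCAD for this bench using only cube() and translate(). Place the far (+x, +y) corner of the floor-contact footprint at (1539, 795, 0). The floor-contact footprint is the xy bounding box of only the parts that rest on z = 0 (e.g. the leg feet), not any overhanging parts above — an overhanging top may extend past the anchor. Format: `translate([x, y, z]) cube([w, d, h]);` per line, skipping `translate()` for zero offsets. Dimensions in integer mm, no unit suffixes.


translate([159, 399, 421]) cube([1380, 396, 58]);
translate([159, 399, 0]) cube([41, 41, 421]);
translate([159, 754, 0]) cube([41, 41, 421]);
translate([1498, 399, 0]) cube([41, 41, 421]);
translate([1498, 754, 0]) cube([41, 41, 421]);


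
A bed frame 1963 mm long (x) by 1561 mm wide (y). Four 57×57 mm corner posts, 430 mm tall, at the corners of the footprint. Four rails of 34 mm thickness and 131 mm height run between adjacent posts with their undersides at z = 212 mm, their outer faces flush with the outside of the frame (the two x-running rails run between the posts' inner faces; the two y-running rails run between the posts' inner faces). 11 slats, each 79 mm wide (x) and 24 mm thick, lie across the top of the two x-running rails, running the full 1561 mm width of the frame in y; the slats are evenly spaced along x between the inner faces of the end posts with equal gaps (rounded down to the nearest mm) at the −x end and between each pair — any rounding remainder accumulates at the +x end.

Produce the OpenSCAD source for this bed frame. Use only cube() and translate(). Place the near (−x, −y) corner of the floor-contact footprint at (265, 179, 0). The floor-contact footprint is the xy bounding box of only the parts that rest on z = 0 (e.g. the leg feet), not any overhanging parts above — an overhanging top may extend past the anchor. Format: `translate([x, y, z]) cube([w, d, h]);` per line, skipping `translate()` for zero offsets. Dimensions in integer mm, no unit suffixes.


// slat z = rail_z + rail_h = 212 + 131 = 343
// slat gap = ⌊(1849 − 11·79) / 12⌋ = 81
translate([265, 179, 0]) cube([57, 57, 430]);
translate([265, 1683, 0]) cube([57, 57, 430]);
translate([2171, 179, 0]) cube([57, 57, 430]);
translate([2171, 1683, 0]) cube([57, 57, 430]);
translate([322, 179, 212]) cube([1849, 34, 131]);
translate([322, 1706, 212]) cube([1849, 34, 131]);
translate([265, 236, 212]) cube([34, 1447, 131]);
translate([2194, 236, 212]) cube([34, 1447, 131]);
translate([403, 179, 343]) cube([79, 1561, 24]);
translate([563, 179, 343]) cube([79, 1561, 24]);
translate([723, 179, 343]) cube([79, 1561, 24]);
translate([883, 179, 343]) cube([79, 1561, 24]);
translate([1043, 179, 343]) cube([79, 1561, 24]);
translate([1203, 179, 343]) cube([79, 1561, 24]);
translate([1363, 179, 343]) cube([79, 1561, 24]);
translate([1523, 179, 343]) cube([79, 1561, 24]);
translate([1683, 179, 343]) cube([79, 1561, 24]);
translate([1843, 179, 343]) cube([79, 1561, 24]);
translate([2003, 179, 343]) cube([79, 1561, 24]);


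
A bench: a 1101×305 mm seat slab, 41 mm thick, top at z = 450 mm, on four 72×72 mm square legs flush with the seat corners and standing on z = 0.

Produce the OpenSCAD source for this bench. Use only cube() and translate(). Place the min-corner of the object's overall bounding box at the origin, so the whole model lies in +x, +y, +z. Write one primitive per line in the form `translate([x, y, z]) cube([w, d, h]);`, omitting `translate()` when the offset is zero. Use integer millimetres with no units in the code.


translate([0, 0, 409]) cube([1101, 305, 41]);
cube([72, 72, 409]);
translate([0, 233, 0]) cube([72, 72, 409]);
translate([1029, 0, 0]) cube([72, 72, 409]);
translate([1029, 233, 0]) cube([72, 72, 409]);


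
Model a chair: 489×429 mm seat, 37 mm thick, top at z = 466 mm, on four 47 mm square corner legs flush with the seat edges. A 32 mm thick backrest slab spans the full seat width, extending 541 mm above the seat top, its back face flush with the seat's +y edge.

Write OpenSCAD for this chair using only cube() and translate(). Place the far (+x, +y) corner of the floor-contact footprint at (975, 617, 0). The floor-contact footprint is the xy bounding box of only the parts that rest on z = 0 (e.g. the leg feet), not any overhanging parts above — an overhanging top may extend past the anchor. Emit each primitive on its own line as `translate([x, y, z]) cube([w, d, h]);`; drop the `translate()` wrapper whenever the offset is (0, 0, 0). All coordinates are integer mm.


translate([486, 188, 429]) cube([489, 429, 37]);
translate([486, 188, 0]) cube([47, 47, 429]);
translate([928, 188, 0]) cube([47, 47, 429]);
translate([486, 570, 0]) cube([47, 47, 429]);
translate([928, 570, 0]) cube([47, 47, 429]);
translate([486, 585, 466]) cube([489, 32, 541]);


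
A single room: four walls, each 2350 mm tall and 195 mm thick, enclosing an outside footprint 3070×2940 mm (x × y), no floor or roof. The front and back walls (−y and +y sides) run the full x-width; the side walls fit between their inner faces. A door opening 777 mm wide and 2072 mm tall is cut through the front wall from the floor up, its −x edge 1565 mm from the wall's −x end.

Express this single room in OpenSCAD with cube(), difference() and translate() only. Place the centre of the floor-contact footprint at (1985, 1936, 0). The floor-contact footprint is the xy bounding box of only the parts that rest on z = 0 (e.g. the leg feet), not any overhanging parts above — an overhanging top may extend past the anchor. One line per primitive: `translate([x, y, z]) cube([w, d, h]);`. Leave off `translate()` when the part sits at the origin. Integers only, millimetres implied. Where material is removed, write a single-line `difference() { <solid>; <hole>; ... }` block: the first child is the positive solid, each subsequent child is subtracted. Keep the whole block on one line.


difference() { translate([450, 466, 0]) cube([3070, 195, 2350]); translate([2015, 466, 0]) cube([777, 195, 2072]); }
translate([450, 3211, 0]) cube([3070, 195, 2350]);
translate([450, 661, 0]) cube([195, 2550, 2350]);
translate([3325, 661, 0]) cube([195, 2550, 2350]);


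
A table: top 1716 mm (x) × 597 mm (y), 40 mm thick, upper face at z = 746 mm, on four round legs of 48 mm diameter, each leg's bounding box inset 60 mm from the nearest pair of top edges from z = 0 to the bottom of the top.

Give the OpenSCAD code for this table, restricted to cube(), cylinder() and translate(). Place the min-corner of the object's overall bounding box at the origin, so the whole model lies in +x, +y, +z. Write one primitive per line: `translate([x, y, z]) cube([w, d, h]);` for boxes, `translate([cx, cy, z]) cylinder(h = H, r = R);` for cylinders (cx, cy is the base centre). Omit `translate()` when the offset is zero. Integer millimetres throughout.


translate([0, 0, 706]) cube([1716, 597, 40]);
translate([84, 84, 0]) cylinder(h = 706, r = 24);
translate([1632, 84, 0]) cylinder(h = 706, r = 24);
translate([84, 513, 0]) cylinder(h = 706, r = 24);
translate([1632, 513, 0]) cylinder(h = 706, r = 24);


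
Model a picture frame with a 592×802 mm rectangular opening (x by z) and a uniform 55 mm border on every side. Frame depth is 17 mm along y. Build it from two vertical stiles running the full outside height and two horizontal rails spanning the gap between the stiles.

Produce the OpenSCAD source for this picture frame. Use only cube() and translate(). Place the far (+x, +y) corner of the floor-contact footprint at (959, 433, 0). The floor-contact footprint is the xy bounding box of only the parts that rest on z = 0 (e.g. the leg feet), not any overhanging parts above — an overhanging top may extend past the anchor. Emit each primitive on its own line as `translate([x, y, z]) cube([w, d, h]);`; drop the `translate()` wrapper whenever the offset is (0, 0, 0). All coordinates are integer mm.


translate([257, 416, 0]) cube([55, 17, 912]);
translate([904, 416, 0]) cube([55, 17, 912]);
translate([312, 416, 0]) cube([592, 17, 55]);
translate([312, 416, 857]) cube([592, 17, 55]);


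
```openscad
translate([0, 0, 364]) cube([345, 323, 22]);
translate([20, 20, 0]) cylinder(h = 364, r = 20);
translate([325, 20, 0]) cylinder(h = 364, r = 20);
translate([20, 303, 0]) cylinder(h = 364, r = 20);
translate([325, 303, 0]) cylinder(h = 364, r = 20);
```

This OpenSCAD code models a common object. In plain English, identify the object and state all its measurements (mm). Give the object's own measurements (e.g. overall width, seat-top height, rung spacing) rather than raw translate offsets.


A simple wooden stool: a rectangular seat 345 mm (x) by 323 mm (y), 22 mm thick, top face at z = 386 mm, on four round legs, each 40 mm in diameter. The legs rest on z = 0, each leg's axis is inset half a diameter from the nearest pair of seat edges (so the leg's bounding box is flush with the corner).


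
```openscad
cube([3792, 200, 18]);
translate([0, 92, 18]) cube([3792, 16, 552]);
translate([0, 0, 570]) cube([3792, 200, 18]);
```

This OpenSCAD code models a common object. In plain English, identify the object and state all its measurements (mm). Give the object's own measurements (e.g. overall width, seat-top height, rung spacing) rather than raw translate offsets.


An I-beam lying along x, 3792 mm long. Overall section height 588 mm. Two flanges 200 mm wide (y) and 18 mm thick, one on the floor and one at the top; a web 16 mm thick runs between them, centred on the flange width.


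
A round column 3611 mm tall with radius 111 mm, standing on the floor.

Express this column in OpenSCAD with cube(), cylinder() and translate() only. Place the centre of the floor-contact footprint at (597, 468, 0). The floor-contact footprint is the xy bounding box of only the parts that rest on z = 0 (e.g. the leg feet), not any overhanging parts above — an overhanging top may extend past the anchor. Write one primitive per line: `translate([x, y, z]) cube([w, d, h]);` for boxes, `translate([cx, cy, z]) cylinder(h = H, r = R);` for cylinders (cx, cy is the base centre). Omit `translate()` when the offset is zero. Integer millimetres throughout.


translate([597, 468, 0]) cylinder(h = 3611, r = 111);


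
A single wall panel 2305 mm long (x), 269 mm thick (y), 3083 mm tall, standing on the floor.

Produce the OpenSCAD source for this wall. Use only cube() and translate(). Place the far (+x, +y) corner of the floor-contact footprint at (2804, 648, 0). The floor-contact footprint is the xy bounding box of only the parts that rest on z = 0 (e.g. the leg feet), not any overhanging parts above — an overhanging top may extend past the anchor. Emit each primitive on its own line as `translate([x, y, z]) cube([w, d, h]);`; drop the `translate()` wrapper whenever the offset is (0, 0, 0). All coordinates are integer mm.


translate([499, 379, 0]) cube([2305, 269, 3083]);


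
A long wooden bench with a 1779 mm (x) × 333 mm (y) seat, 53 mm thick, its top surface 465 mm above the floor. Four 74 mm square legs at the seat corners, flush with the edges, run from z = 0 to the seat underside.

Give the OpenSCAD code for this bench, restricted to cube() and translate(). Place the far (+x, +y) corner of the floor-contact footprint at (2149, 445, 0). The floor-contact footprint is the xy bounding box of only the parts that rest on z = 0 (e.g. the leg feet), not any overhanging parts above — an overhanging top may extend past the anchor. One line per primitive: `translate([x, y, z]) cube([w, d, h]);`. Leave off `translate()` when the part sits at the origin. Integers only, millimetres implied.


translate([370, 112, 412]) cube([1779, 333, 53]);
translate([370, 112, 0]) cube([74, 74, 412]);
translate([370, 371, 0]) cube([74, 74, 412]);
translate([2075, 112, 0]) cube([74, 74, 412]);
translate([2075, 371, 0]) cube([74, 74, 412]);


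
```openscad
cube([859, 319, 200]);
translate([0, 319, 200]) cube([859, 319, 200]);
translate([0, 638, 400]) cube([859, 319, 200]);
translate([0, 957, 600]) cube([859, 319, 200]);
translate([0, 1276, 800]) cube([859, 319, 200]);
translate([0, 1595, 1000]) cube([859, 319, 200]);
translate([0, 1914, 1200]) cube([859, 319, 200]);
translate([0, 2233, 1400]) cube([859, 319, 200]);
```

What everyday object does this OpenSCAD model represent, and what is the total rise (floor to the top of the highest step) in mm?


A staircase. The total rise is 1600 mm.

8 identical blocks, each offset up and back from the previous — a staircase. Each step is 200 mm tall and there are 8 of them, so the total rise is 8 × 200 = 1600 mm.


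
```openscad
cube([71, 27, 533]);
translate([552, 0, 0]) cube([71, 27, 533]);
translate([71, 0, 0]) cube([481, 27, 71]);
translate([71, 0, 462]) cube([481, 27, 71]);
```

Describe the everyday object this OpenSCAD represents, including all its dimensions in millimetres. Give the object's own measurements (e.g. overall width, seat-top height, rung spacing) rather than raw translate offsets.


A rectangular picture frame lying in the x–z plane (depth along y). The opening is 481 mm wide (x) by 391 mm tall (z), surrounded by a border 71 mm wide on all four sides. The frame is 27 mm deep and is made of two full-height vertical stiles with two horizontal rails fitted between them.


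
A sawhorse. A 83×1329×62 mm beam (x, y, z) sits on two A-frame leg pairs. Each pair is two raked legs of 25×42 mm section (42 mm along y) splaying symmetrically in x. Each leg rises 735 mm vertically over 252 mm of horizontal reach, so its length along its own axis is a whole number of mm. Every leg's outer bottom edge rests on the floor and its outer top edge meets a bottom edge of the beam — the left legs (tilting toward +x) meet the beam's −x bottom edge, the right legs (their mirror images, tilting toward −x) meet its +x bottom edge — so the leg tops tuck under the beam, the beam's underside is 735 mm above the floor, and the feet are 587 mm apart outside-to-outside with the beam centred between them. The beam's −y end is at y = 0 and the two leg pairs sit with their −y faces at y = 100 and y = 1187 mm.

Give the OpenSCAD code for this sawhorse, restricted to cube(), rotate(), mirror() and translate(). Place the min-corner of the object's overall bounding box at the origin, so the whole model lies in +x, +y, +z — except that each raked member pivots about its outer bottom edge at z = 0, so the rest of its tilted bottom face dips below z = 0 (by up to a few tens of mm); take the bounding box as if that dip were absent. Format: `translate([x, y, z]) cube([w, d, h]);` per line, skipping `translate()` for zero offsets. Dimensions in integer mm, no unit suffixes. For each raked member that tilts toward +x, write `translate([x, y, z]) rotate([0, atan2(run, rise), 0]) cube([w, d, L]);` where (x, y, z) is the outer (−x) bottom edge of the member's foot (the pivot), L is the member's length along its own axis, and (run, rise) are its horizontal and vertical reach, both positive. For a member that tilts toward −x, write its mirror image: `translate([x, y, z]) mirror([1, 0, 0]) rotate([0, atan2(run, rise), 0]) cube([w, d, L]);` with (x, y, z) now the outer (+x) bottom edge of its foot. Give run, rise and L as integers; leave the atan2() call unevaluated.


translate([252, 0, 735]) cube([83, 1329, 62]);
translate([0, 100, 0]) rotate([0, atan2(252, 735), 0]) cube([25, 42, 777]);
translate([587, 100, 0]) mirror([1, 0, 0]) rotate([0, atan2(252, 735), 0]) cube([25, 42, 777]);
translate([0, 1187, 0]) rotate([0, atan2(252, 735), 0]) cube([25, 42, 777]);
translate([587, 1187, 0]) mirror([1, 0, 0]) rotate([0, atan2(252, 735), 0]) cube([25, 42, 777]);


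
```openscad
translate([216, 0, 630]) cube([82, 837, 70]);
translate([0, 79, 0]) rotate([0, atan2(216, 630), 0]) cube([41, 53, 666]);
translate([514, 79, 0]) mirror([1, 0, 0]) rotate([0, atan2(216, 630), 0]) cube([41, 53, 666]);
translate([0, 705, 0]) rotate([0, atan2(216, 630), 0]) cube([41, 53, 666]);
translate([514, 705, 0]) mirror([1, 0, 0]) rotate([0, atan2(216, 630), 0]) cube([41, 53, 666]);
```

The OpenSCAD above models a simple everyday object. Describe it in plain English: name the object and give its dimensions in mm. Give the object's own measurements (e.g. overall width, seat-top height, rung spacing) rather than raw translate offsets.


A sawhorse. A 82×837×70 mm beam (x, y, z) sits on two A-frame leg pairs. Each pair is two raked legs of 41×53 mm section (53 mm along y) splaying symmetrically in x. Each leg rises 630 mm vertically over 216 mm of horizontal reach and is 666 mm long along its own axis. Every leg's outer bottom edge rests on the floor and its outer top edge meets a bottom edge of the beam — the left legs (tilting toward +x) meet the beam's −x bottom edge, the right legs (their mirror images, tilting toward −x) meet its +x bottom edge — so the leg tops tuck under the beam, the beam's underside is 630 mm above the floor, and the feet are 514 mm apart outside-to-outside with the beam centred between them. The two leg pairs are set in 79 mm from either end of the beam.


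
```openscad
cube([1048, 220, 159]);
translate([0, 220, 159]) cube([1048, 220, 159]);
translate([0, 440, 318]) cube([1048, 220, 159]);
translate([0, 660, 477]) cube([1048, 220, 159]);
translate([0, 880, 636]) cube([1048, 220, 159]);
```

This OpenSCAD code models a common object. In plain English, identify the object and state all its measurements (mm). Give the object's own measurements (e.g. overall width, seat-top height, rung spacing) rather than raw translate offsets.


A straight staircase of 5 solid steps. Each step is 1048 mm wide (x), 220 mm deep (y, the going) and 159 mm tall (the rise). The first step rests on the floor; each subsequent step sits one going further in +y and one rise higher in +z, directly behind and above the previous step with no overlap.


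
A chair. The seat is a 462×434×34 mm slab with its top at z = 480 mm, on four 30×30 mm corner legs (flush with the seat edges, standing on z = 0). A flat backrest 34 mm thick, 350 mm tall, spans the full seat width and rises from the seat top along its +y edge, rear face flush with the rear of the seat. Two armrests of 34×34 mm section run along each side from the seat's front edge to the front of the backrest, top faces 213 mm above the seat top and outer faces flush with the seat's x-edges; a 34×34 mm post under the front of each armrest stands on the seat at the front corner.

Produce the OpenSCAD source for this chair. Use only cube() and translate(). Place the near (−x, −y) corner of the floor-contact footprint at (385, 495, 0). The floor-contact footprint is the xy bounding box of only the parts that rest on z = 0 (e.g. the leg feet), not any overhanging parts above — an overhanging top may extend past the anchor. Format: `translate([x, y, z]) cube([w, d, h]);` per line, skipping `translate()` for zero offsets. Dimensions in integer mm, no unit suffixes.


// leg_h = 480 - 34 = 446
// arm post h = 213 - 34 = 179
translate([385, 495, 446]) cube([462, 434, 34]);
translate([385, 495, 0]) cube([30, 30, 446]);
translate([817, 495, 0]) cube([30, 30, 446]);
translate([385, 899, 0]) cube([30, 30, 446]);
translate([817, 899, 0]) cube([30, 30, 446]);
translate([385, 895, 480]) cube([462, 34, 350]);
translate([385, 495, 659]) cube([34, 400, 34]);
translate([813, 495, 659]) cube([34, 400, 34]);
translate([385, 495, 480]) cube([34, 34, 179]);
translate([813, 495, 480]) cube([34, 34, 179]);


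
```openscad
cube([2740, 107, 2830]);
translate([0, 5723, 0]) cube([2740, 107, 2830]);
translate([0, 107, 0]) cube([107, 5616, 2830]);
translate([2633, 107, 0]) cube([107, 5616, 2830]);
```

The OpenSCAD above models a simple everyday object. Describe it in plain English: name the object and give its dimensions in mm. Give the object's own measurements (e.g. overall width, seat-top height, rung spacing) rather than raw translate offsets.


The wall frame of a small rectangular building: four walls, each 2830 mm tall and 107 mm thick, enclosing a footprint 2740 mm (x) by 5830 mm (y) outside-to-outside, with no floor or roof. The front and back walls (the −y and +y sides) span the full width; the two side walls fit between them.


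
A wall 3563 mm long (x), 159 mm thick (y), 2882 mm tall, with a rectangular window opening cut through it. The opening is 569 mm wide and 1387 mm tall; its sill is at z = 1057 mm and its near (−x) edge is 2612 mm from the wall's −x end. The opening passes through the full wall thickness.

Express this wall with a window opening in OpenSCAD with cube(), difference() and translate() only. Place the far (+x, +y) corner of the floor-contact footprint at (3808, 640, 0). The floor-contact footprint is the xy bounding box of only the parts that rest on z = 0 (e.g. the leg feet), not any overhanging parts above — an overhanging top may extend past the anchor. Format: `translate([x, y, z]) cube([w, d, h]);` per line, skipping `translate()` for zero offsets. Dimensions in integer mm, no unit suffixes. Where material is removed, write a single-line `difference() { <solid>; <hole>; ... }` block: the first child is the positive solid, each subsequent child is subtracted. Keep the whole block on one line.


difference() { translate([245, 481, 0]) cube([3563, 159, 2882]); translate([2857, 481, 1057]) cube([569, 159, 1387]); }


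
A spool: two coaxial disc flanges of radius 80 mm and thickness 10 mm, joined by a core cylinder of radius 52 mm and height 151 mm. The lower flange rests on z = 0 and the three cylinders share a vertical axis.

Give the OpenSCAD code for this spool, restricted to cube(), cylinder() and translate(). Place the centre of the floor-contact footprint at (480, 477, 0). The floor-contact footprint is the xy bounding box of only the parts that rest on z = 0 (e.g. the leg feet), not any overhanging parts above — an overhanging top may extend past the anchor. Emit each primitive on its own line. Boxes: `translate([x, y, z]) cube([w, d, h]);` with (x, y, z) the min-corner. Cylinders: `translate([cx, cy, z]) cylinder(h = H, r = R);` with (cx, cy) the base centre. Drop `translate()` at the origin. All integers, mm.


translate([480, 477, 0]) cylinder(h = 10, r = 80);
translate([480, 477, 10]) cylinder(h = 151, r = 52);
translate([480, 477, 161]) cylinder(h = 10, r = 80);


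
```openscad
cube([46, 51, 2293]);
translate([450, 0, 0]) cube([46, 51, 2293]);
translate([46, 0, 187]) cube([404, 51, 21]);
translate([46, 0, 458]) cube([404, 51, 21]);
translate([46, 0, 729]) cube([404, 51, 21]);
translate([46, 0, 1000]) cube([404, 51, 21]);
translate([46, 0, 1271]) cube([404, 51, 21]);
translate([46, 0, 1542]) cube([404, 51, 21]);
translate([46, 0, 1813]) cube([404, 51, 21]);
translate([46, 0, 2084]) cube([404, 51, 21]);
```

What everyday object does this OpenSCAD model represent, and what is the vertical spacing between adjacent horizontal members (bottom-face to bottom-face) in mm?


A ladder. The rung spacing is 271 mm.

Two tall 46×51 posts with 8 short bars between them — a ladder. Adjacent rungs sit at z = 187 and z = 458, so the spacing is 458 − 187 = 271 mm.


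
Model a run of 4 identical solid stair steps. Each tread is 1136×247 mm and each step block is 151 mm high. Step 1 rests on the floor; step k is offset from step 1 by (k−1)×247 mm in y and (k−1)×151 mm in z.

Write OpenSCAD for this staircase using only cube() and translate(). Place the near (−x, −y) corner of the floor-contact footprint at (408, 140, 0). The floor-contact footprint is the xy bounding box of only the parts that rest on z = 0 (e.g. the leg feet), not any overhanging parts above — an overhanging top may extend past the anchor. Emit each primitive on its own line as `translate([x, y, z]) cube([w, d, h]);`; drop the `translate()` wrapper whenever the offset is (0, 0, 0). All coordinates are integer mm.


translate([408, 140, 0]) cube([1136, 247, 151]);
translate([408, 387, 151]) cube([1136, 247, 151]);
translate([408, 634, 302]) cube([1136, 247, 151]);
translate([408, 881, 453]) cube([1136, 247, 151]);


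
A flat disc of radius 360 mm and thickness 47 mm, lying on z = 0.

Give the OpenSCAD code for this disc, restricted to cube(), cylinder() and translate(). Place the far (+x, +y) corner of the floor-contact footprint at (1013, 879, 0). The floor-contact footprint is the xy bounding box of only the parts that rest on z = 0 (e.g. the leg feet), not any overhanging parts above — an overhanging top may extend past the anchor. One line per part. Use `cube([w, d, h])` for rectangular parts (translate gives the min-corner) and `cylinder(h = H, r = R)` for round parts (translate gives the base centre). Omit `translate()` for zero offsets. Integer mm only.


translate([653, 519, 0]) cylinder(h = 47, r = 360);


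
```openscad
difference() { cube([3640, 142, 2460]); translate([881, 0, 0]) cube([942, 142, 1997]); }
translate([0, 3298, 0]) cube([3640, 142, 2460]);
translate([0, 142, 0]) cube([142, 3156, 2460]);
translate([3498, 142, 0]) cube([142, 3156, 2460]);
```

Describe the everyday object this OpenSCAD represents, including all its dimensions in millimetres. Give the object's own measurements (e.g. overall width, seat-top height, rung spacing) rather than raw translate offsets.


A single room: four walls, each 2460 mm tall and 142 mm thick, enclosing an outside footprint 3640×3440 mm (x × y), no floor or roof. The front and back walls (−y and +y sides) run the full x-width; the side walls fit between their inner faces. A door opening 942 mm wide and 1997 mm tall is cut through the front wall from the floor up, its −x edge 881 mm from the wall's −x end.


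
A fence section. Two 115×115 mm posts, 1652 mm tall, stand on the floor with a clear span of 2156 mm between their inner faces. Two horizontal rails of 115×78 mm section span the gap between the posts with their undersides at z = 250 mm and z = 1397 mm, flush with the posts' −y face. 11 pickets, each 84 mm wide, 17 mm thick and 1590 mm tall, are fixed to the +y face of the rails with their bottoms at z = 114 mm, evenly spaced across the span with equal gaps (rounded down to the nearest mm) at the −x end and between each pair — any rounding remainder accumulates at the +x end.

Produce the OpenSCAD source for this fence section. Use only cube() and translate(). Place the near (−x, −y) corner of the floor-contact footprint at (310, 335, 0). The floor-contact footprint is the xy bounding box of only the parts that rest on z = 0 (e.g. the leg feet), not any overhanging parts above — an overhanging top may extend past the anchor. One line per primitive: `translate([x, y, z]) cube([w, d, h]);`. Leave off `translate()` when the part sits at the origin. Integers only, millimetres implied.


translate([310, 335, 0]) cube([115, 115, 1652]);
translate([2581, 335, 0]) cube([115, 115, 1652]);
translate([425, 335, 250]) cube([2156, 115, 78]);
translate([425, 335, 1397]) cube([2156, 115, 78]);
translate([527, 450, 114]) cube([84, 17, 1590]);
translate([713, 450, 114]) cube([84, 17, 1590]);
translate([899, 450, 114]) cube([84, 17, 1590]);
translate([1085, 450, 114]) cube([84, 17, 1590]);
translate([1271, 450, 114]) cube([84, 17, 1590]);
translate([1457, 450, 114]) cube([84, 17, 1590]);
translate([1643, 450, 114]) cube([84, 17, 1590]);
translate([1829, 450, 114]) cube([84, 17, 1590]);
translate([2015, 450, 114]) cube([84, 17, 1590]);
translate([2201, 450, 114]) cube([84, 17, 1590]);
translate([2387, 450, 114]) cube([84, 17, 1590]);


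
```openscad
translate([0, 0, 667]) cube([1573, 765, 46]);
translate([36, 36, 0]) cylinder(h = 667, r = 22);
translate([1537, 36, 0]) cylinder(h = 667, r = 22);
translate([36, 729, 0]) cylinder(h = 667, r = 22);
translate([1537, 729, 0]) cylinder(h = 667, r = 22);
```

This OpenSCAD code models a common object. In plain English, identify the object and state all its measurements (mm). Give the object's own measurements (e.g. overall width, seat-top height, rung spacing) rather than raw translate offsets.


A rectangular dining table. The top is 1573×765×46 mm with its upper surface at z = 713 mm. It stands on four round legs of 44 mm diameter, each leg's bounding box inset 14 mm from the nearest pair of top edges, running from the floor to the underside of the top.


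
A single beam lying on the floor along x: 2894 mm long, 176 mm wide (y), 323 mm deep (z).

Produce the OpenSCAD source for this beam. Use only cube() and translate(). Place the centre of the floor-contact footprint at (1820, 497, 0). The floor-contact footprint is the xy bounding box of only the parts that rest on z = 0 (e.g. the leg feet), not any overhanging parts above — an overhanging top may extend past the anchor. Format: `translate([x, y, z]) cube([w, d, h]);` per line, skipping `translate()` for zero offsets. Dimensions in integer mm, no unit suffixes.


translate([373, 409, 0]) cube([2894, 176, 323]);


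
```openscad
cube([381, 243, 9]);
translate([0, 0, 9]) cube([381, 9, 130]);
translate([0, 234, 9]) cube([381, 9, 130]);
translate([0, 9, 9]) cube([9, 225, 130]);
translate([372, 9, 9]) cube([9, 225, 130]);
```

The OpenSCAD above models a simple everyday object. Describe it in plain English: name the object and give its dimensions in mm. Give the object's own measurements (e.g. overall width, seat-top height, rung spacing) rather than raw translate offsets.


An open-topped rectangular box: outside dimensions 381×243×139 mm, with a uniform wall and base thickness of 9 mm. The base is a full 381×243 slab on the floor; four walls sit on top of the base. The front and back walls (the −y and +y sides) span the full width; the two side walls fit between them.


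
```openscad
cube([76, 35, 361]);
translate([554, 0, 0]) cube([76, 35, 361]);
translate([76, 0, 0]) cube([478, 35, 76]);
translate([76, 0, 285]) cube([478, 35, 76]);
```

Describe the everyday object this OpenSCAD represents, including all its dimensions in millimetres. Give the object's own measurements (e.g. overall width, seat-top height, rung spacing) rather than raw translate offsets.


A rectangular picture frame lying in the x–z plane (depth along y). The opening is 478 mm wide (x) by 209 mm tall (z), surrounded by a border 76 mm wide on all four sides. The frame is 35 mm deep and is made of two full-height vertical stiles with two horizontal rails fitted between them.


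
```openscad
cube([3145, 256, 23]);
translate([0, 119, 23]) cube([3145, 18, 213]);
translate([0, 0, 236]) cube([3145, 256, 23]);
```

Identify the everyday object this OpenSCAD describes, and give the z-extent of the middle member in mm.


An I-beam. The web height is 213 mm.

Two wide flanges with a thin centred web — an I-beam. Overall 259 mm minus two 23 mm flanges gives a web of 259 − 2·23 = 213 mm.


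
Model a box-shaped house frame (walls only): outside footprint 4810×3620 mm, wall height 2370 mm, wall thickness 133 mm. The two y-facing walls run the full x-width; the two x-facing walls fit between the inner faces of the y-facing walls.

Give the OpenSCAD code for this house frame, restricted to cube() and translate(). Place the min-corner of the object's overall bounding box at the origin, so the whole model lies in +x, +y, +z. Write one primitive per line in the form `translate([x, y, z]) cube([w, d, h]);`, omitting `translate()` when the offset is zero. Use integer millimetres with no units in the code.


cube([4810, 133, 2370]);
translate([0, 3487, 0]) cube([4810, 133, 2370]);
translate([0, 133, 0]) cube([133, 3354, 2370]);
translate([4677, 133, 0]) cube([133, 3354, 2370]);


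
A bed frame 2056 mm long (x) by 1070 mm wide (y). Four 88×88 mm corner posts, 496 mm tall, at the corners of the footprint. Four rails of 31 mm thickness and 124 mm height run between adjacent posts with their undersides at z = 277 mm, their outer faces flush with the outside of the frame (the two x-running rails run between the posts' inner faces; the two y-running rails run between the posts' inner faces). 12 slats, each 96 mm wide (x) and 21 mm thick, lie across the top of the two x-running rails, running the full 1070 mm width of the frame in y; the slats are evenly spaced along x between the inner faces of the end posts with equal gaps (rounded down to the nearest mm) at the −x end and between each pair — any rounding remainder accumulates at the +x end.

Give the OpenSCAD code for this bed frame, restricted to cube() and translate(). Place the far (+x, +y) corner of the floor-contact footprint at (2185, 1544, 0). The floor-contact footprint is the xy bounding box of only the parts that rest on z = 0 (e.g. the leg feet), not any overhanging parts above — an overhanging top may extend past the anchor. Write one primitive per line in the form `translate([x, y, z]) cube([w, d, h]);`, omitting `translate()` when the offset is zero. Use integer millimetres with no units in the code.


translate([129, 474, 0]) cube([88, 88, 496]);
translate([129, 1456, 0]) cube([88, 88, 496]);
translate([2097, 474, 0]) cube([88, 88, 496]);
translate([2097, 1456, 0]) cube([88, 88, 496]);
translate([217, 474, 277]) cube([1880, 31, 124]);
translate([217, 1513, 277]) cube([1880, 31, 124]);
translate([129, 562, 277]) cube([31, 894, 124]);
translate([2154, 562, 277]) cube([31, 894, 124]);
translate([273, 474, 401]) cube([96, 1070, 21]);
translate([425, 474, 401]) cube([96, 1070, 21]);
translate([577, 474, 401]) cube([96, 1070, 21]);
translate([729, 474, 401]) cube([96, 1070, 21]);
translate([881, 474, 401]) cube([96, 1070, 21]);
translate([1033, 474, 401]) cube([96, 1070, 21]);
translate([1185, 474, 401]) cube([96, 1070, 21]);
translate([1337, 474, 401]) cube([96, 1070, 21]);
translate([1489, 474, 401]) cube([96, 1070, 21]);
translate([1641, 474, 401]) cube([96, 1070, 21]);
translate([1793, 474, 401]) cube([96, 1070, 21]);
translate([1945, 474, 401]) cube([96, 1070, 21]);


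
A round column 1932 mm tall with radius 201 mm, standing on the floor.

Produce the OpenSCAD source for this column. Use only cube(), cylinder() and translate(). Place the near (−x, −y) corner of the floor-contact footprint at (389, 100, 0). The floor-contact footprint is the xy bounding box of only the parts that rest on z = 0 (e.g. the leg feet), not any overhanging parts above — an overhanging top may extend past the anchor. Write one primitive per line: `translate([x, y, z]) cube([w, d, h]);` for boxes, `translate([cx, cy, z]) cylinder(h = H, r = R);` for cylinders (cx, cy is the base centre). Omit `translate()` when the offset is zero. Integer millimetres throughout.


translate([590, 301, 0]) cylinder(h = 1932, r = 201);


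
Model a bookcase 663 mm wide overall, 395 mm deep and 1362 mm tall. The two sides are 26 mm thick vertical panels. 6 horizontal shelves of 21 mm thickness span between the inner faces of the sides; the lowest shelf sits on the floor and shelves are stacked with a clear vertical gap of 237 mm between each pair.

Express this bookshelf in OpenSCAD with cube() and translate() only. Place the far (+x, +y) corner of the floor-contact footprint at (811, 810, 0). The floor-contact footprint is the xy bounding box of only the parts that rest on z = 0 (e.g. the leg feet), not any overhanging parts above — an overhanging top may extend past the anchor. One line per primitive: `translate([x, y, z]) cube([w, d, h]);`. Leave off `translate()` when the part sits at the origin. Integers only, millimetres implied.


translate([148, 415, 0]) cube([26, 395, 1362]);
translate([785, 415, 0]) cube([26, 395, 1362]);
translate([174, 415, 0]) cube([611, 395, 21]);
translate([174, 415, 258]) cube([611, 395, 21]);
translate([174, 415, 516]) cube([611, 395, 21]);
translate([174, 415, 774]) cube([611, 395, 21]);
translate([174, 415, 1032]) cube([611, 395, 21]);
translate([174, 415, 1290]) cube([611, 395, 21]);
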